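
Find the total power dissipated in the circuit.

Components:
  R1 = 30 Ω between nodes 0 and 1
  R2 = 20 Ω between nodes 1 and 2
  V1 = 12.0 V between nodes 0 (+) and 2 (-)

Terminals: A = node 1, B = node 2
Nodal analysis, taking node 2 as the 0 V reference.
Source V1 fixes V_0 = 12 V.
KCL at each unknown node (sum of currents leaving = 0; resistances in Ω):
  Node 1: (V_1 - 12)/30 + (V_1 - 0)/20 = 0
Collecting terms: 0.08333 × V_1 = 0.4  =>  V_1 = 4.8 V
Power in each resistor, P = (ΔV)²/R:
  P_R1 = (12 - 4.8)²/30 = 1.728 W
  P_R2 = (4.8 - 0)²/20 = 1.152 W
P_total = P_R1 + P_R2 = 2.88 W

Final answer: 2.88 W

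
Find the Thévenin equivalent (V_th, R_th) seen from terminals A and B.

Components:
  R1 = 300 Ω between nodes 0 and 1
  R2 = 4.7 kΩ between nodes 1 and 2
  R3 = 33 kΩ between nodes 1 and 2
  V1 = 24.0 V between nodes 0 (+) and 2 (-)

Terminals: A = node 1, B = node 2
Step 1 — V_th is the open-circuit voltage V_A - V_B (nothing connected across the terminals).
Nodal analysis, taking node 2 as the 0 V reference.
Source V1 fixes V_0 = 24 V.
KCL at each unknown node (sum of currents leaving = 0; resistances in Ω):
  Node 1: (V_1 - 24)/300 + (V_1 - 0)/4700 + (V_1 - 0)/33000 = 0
Collecting terms: 0.003576 × V_1 = 0.08  =>  V_1 = 22.37 V
V_th = V_1 - V_2 = 22.37 - 0 = 22.37 V
Step 2 — R_th: zero the source — replace V1 by a short circuit (node 2 merges into node 0) — and find the resistance seen between A (node 1) and B (node 0).
Reduce the network between node 1 (A) and node 0 (B) by series/parallel combination:
  Rp1 = R1 ‖ R2 ‖ R3 (parallel, all between nodes 0 and 1) = 1/(1/300 + 1/4700 + 1/33000) = 279.6 Ω
R_th = 279.6 Ω

Final answer: V_th = 22.37 V, R_th = 279.6 Ω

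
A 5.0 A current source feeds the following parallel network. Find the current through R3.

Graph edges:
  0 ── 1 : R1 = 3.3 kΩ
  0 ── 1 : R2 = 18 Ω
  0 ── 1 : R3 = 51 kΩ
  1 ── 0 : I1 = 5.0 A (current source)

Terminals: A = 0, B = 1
All resistors sit directly between nodes 0 and 1, so they are in parallel and share one voltage V; the full source current 5 A splits among them.
1/R_par = 1/3300 + 1/18 + 1/51000 = 0.05588 S  =>  R_par = 17.9 Ω
V = I × R_par = 5 × 17.9 = 89.48 V
I_R3 = V/R3 = 89.48/51000 = 0.001755 A

Final answer: 0.001755 A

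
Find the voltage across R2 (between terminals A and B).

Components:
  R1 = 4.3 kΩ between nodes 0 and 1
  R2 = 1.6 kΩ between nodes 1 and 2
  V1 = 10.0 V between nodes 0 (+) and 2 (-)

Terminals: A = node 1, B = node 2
R1 and R2 are in series across V1 (node 0 → node 1 → node 2), and the output A–B is taken across R2, so this is a voltage divider.
Series current: I = V1/(R1 + R2) = 10/(4300 + 1600) = 10/5900 = 0.001695 A
V_R2 = I × R2 = V1 × R2/(R1 + R2) = 10 × 1600/5900 = 2.712 V

Final answer: 2.712 V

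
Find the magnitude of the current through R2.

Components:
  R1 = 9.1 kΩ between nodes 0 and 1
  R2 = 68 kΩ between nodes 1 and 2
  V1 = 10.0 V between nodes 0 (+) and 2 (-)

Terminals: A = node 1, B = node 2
Nodal analysis, taking node 2 as the 0 V reference.
Source V1 fixes V_0 = 10 V.
KCL at each unknown node (sum of currents leaving = 0; resistances in Ω):
  Node 1: (V_1 - 10)/9100 + (V_1 - 0)/68000 = 0
Collecting terms: 0.0001246 × V_1 = 0.001099  =>  V_1 = 8.82 V
I_R2 = (V_1 - V_2)/R2 = (8.82 - 0)/68000 = 0.0001297 A
|I_R2| = 0.0001297 A

Final answer: |I_R2| = 0.0001297 A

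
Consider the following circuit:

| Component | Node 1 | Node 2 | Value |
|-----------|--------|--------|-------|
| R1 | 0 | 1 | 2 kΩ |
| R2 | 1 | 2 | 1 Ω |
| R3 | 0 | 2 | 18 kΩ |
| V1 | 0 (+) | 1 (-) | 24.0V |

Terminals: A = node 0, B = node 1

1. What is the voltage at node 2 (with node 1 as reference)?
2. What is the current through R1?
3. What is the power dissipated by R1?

Nodal analysis, taking node 1 as the 0 V reference.
Source V1 fixes V_0 = 24 V.
KCL at each unknown node (sum of currents leaving = 0; resistances in Ω):
  Node 2: (V_2 - 0)/1 + (V_2 - 24)/18000 = 0
Collecting terms: 1 × V_2 = 0.001333  =>  V_2 = 0.001333 V
Part 1:
  Read off the nodal solution: V_2 = 0.001333 V
Part 2:
  I_R1 = (V_0 - V_1)/R1 = (24 - 0)/2000 = 0.012 A
  Magnitude: I_R1 = 0.012 A
Part 3:
  I_R1 = (V_0 - V_1)/R1 = (24 - 0)/2000 = 0.012 A
  P_R1 = I_R1² × R1 = (0.012)² × 2000 = 0.288 W

Final answers:
1. V_2 = 0.001333 V
2. I_R1 = 0.012 A
3. P_R1 = 0.288 W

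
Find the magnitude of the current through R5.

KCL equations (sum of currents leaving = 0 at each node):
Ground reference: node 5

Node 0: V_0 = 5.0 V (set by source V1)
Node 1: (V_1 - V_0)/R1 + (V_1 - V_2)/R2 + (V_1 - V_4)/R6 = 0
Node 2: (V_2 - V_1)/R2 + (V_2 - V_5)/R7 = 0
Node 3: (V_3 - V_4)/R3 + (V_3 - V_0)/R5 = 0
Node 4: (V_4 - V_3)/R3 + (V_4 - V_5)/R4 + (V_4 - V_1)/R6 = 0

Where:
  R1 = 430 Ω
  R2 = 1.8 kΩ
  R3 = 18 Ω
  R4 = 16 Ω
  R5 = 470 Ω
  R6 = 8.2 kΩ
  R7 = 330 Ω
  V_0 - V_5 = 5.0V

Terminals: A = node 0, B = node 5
Nodal analysis, taking node 5 as the 0 V reference.
Source V1 fixes V_0 = 5 V.
KCL at each unknown node (sum of currents leaving = 0; resistances in Ω):
  Node 1: (V_1 - 5)/430 + (V_1 - V_2)/1800 + (V_1 - V_4)/8200 = 0
  Node 2: (V_2 - V_1)/1800 + (V_2 - 0)/330 = 0
  Node 3: (V_3 - V_4)/18 + (V_3 - 5)/470 = 0
  Node 4: (V_4 - V_3)/18 + (V_4 - 0)/16 + (V_4 - V_1)/8200 = 0
Collecting terms (coefficients in siemens):
  0.003003·V_1 - 0.0005556·V_2 - 0.000122·V_4 = 0.01163
  0.003586·V_2 - 0.0005556·V_1 = 0
  0.05768·V_3 - 0.05556·V_4 = 0.01064
  0.1182·V_4 - 0.000122·V_1 - 0.05556·V_3 = 0
Solving these 4 simultaneous equations (Gaussian elimination) gives:
  V_1 = 3.993 V, V_2 = 0.6187 V, V_3 = 0.3443 V, V_4 = 0.166 V
I_R5 = (V_0 - V_3)/R5 = (5 - 0.3443)/470 = 0.009906 A
|I_R5| = 0.009906 A

Final answer: |I_R5| = 0.009906 A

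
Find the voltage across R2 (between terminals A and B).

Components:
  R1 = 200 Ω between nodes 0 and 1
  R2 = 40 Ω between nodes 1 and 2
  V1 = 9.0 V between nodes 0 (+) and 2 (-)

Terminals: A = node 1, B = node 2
R1 and R2 are in series across V1 (node 0 → node 1 → node 2), and the output A–B is taken across R2, so this is a voltage divider.
Series current: I = V1/(R1 + R2) = 9/(200 + 40) = 9/240 = 0.0375 A
V_R2 = I × R2 = V1 × R2/(R1 + R2) = 9 × 40/240 = 1.5 V

Final answer: 1.5 V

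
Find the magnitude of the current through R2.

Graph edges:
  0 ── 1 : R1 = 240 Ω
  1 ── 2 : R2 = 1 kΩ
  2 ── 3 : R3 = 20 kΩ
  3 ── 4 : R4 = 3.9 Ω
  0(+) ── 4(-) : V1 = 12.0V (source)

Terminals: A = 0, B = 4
Nodal analysis, taking node 4 as the 0 V reference.
Source V1 fixes V_0 = 12 V.
KCL at each unknown node (sum of currents leaving = 0; resistances in Ω):
  Node 1: (V_1 - 12)/240 + (V_1 - V_2)/1000 = 0
  Node 2: (V_2 - V_1)/1000 + (V_2 - V_3)/20000 = 0
  Node 3: (V_3 - V_2)/20000 + (V_3 - 0)/3.9 = 0
Collecting terms (coefficients in siemens):
  0.005167·V_1 - 0.001·V_2 = 0.05
  0.00105·V_2 - 0.001·V_1 - 0.00005·V_3 = 0
  0.2565·V_3 - 0.00005·V_2 = 0
Solving these 3 simultaneous equations (Gaussian elimination) gives:
  V_1 = 11.86 V, V_2 = 11.3 V, V_3 = 0.002203 V
I_R2 = (V_1 - V_2)/R2 = (11.86 - 11.3)/1000 = 0.0005649 A
|I_R2| = 0.0005649 A

Final answer: |I_R2| = 0.0005649 A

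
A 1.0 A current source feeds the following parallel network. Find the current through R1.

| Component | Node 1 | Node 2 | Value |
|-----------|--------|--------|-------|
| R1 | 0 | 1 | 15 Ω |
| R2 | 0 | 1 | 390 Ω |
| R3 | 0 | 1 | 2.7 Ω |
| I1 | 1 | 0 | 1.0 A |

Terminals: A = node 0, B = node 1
All resistors sit directly between nodes 0 and 1, so they are in parallel and share one voltage V; the full source current 1 A splits among them.
1/R_par = 1/15 + 1/390 + 1/2.7 = 0.4396 S  =>  R_par = 2.275 Ω
V = I × R_par = 1 × 2.275 = 2.275 V
I_R1 = V/R1 = 2.275/15 = 0.1517 A

Final answer: 0.1517 A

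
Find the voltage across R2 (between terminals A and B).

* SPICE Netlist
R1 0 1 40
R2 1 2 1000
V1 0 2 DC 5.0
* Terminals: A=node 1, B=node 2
R1 and R2 are in series across V1 (node 0 → node 1 → node 2), and the output A–B is taken across R2, so this is a voltage divider.
Series current: I = V1/(R1 + R2) = 5/(40 + 1000) = 5/1040 = 0.004808 A
V_R2 = I × R2 = V1 × R2/(R1 + R2) = 5 × 1000/1040 = 4.808 V

Final answer: 4.808 V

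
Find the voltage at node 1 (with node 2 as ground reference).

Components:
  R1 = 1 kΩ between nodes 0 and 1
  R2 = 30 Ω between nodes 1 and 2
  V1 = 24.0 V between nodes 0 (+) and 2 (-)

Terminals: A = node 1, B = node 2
Nodal analysis, taking node 2 as the 0 V reference.
Source V1 fixes V_0 = 24 V.
KCL at each unknown node (sum of currents leaving = 0; resistances in Ω):
  Node 1: (V_1 - 24)/1000 + (V_1 - 0)/30 = 0
Collecting terms: 0.03433 × V_1 = 0.024  =>  V_1 = 0.699 V
The requested potential is V_1 = 0.699 V.

Final answer: V_1 = 0.699 V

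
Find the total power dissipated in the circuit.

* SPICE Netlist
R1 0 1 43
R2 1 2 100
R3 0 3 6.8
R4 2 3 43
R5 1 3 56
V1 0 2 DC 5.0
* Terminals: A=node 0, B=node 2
Nodal analysis, taking node 2 as the 0 V reference.
Source V1 fixes V_0 = 5 V.
KCL at each unknown node (sum of currents leaving = 0; resistances in Ω):
  Node 1: (V_1 - 5)/43 + (V_1 - 0)/100 + (V_1 - V_3)/56 = 0
  Node 3: (V_3 - 5)/6.8 + (V_3 - 0)/43 + (V_3 - V_1)/56 = 0
Collecting terms (coefficients in siemens):
  0.05111·V_1 - 0.01786·V_3 = 0.1163
  0.1882·V_3 - 0.01786·V_1 = 0.7353
Determinant D = (0.05111)(0.1882) - (-0.01786)(-0.01786) = 0.009299
V_1 = [(0.1163)(0.1882) - (-0.01786)(0.7353)]/D = 3.765 V
V_3 = [(0.05111)(0.7353) - (0.1163)(-0.01786)]/D = 4.265 V
Power in each resistor, P = (ΔV)²/R:
  P_R1 = (5 - 3.765)²/43 = 0.03547 W
  P_R2 = (3.765 - 0)²/100 = 0.1417 W
  P_R3 = (5 - 4.265)²/6.8 = 0.07948 W
  P_R4 = (0 - 4.265)²/43 = 0.423 W
  P_R5 = (3.765 - 4.265)²/56 = 0.004463 W
P_total = P_R1 + P_R2 + P_R3 + P_R4 + P_R5 = 0.6842 W

Final answer: 0.6842 W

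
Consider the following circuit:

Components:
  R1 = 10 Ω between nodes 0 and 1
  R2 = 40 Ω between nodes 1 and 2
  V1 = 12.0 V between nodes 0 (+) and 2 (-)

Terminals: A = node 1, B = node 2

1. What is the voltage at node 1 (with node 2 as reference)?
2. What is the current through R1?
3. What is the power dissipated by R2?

Nodal analysis, taking node 2 as the 0 V reference.
Source V1 fixes V_0 = 12 V.
KCL at each unknown node (sum of currents leaving = 0; resistances in Ω):
  Node 1: (V_1 - 12)/10 + (V_1 - 0)/40 = 0
Collecting terms: 0.125 × V_1 = 1.2  =>  V_1 = 9.6 V
Part 1:
  Read off the nodal solution: V_1 = 9.6 V
Part 2:
  I_R1 = (V_0 - V_1)/R1 = (12 - 9.6)/10 = 0.24 A
  Magnitude: I_R1 = 0.24 A
Part 3:
  I_R2 = (V_1 - V_2)/R2 = (9.6 - 0)/40 = 0.24 A
  P_R2 = I_R2² × R2 = (0.24)² × 40 = 2.304 W

Final answers:
1. V_1 = 9.6 V
2. I_R1 = 0.24 A
3. P_R2 = 2.304 W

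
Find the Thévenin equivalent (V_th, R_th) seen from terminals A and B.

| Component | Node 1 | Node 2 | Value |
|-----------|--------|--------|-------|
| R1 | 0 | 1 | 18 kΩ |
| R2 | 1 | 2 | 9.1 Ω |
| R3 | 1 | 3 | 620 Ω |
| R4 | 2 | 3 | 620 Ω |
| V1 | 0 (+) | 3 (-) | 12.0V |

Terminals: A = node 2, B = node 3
Step 1 — V_th is the open-circuit voltage V_A - V_B (nothing connected across the terminals).
Nodal analysis, taking node 3 as the 0 V reference.
Source V1 fixes V_0 = 12 V.
KCL at each unknown node (sum of currents leaving = 0; resistances in Ω):
  Node 1: (V_1 - 12)/18000 + (V_1 - V_2)/9.1 + (V_1 - 0)/620 = 0
  Node 2: (V_2 - V_1)/9.1 + (V_2 - 0)/620 = 0
Collecting terms (coefficients in siemens):
  0.1116·V_1 - 0.1099·V_2 = 0.0006667
  0.1115·V_2 - 0.1099·V_1 = 0
Determinant D = (0.1116)(0.1115) - (-0.1099)(-0.1099) = 0.0003633
V_1 = [(0.0006667)(0.1115) - (-0.1099)(0)]/D = 0.2046 V
V_2 = [(0.1116)(0) - (0.0006667)(-0.1099)]/D = 0.2017 V
V_th = V_2 - V_3 = 0.2017 - 0 = 0.2017 V
Step 2 — R_th: zero the source — replace V1 by a short circuit (node 3 merges into node 0) — and find the resistance seen between A (node 2) and B (node 0).
Reduce the network between node 2 (A) and node 0 (B) by series/parallel combination:
  Rp1 = R1 ‖ R3 (parallel, both between nodes 0 and 1) = 1/(1/18000 + 1/620) = 599.4 Ω
  Rs1 = R2 + Rp1 (series, joined only at node 1) = 9.1 + 599.4 = 608.5 Ω
  Rp2 = R4 ‖ Rs1 (parallel, both between nodes 0 and 2) = 1/(1/620 + 1/608.5) = 307.1 Ω
R_th = 307.1 Ω

Final answer: V_th = 0.2017 V, R_th = 307.1 Ω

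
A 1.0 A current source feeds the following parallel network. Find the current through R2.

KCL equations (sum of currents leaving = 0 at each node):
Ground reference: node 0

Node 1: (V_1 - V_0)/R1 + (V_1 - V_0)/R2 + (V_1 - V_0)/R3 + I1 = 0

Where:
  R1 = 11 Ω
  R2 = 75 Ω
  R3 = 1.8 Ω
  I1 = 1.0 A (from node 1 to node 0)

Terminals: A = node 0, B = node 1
All resistors sit directly between nodes 0 and 1, so they are in parallel and share one voltage V; the full source current 1 A splits among them.
1/R_par = 1/11 + 1/75 + 1/1.8 = 0.6598 S  =>  R_par = 1.516 Ω
V = I × R_par = 1 × 1.516 = 1.516 V
I_R2 = V/R2 = 1.516/75 = 0.02021 A

Final answer: 0.02021 A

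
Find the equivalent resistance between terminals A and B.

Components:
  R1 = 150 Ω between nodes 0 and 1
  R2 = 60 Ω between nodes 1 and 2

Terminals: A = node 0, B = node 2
Reduce the network between node 0 (A) and node 2 (B) by series/parallel combination:
  Rs1 = R1 + R2 (series, joined only at node 1) = 150 + 60 = 210 Ω
R_eq = 210 Ω

Final answer: 210 Ω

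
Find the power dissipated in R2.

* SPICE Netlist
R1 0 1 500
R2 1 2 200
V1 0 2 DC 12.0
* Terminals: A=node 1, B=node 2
Nodal analysis, taking node 2 as the 0 V reference.
Source V1 fixes V_0 = 12 V.
KCL at each unknown node (sum of currents leaving = 0; resistances in Ω):
  Node 1: (V_1 - 12)/500 + (V_1 - 0)/200 = 0
Collecting terms: 0.007 × V_1 = 0.024  =>  V_1 = 3.429 V
I_R2 = (V_1 - V_2)/R2 = (3.429 - 0)/200 = 0.01714 A
P_R2 = I_R2² × R2 = (0.01714)² × 200 = 0.05878 W

Final answer: 0.05878 W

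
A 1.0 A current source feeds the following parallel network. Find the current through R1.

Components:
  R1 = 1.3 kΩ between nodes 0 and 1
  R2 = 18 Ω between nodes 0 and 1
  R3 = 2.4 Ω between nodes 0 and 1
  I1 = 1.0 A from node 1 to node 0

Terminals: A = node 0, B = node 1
All resistors sit directly between nodes 0 and 1, so they are in parallel and share one voltage V; the full source current 1 A splits among them.
1/R_par = 1/1300 + 1/18 + 1/2.4 = 0.473 S  =>  R_par = 2.114 Ω
V = I × R_par = 1 × 2.114 = 2.114 V
I_R1 = V/R1 = 2.114/1300 = 0.001626 A

Final answer: 0.001626 A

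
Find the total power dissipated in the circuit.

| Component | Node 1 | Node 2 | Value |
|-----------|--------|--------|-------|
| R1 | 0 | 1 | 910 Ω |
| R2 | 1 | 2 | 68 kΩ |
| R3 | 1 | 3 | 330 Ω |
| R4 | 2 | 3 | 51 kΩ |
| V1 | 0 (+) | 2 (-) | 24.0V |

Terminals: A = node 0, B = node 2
Nodal analysis, taking node 2 as the 0 V reference.
Source V1 fixes V_0 = 24 V.
KCL at each unknown node (sum of currents leaving = 0; resistances in Ω):
  Node 1: (V_1 - 24)/910 + (V_1 - 0)/68000 + (V_1 - V_3)/330 = 0
  Node 3: (V_3 - V_1)/330 + (V_3 - 0)/51000 = 0
Collecting terms (coefficients in siemens):
  0.004144·V_1 - 0.00303·V_3 = 0.02637
  0.00305·V_3 - 0.00303·V_1 = 0
Determinant D = (0.004144)(0.00305) - (-0.00303)(-0.00303) = 0.000003456
V_1 = [(0.02637)(0.00305) - (-0.00303)(0)]/D = 23.28 V
V_3 = [(0.004144)(0) - (0.02637)(-0.00303)]/D = 23.13 V
Power in each resistor, P = (ΔV)²/R:
  P_R1 = (24 - 23.28)²/910 = 0.0005762 W
  P_R2 = (23.28 - 0)²/68000 = 0.007967 W
  P_R3 = (23.28 - 23.13)²/330 = 0.00006786 W
  P_R4 = (0 - 23.13)²/51000 = 0.01049 W
P_total = P_R1 + P_R2 + P_R3 + P_R4 = 0.0191 W

Final answer: 0.0191 W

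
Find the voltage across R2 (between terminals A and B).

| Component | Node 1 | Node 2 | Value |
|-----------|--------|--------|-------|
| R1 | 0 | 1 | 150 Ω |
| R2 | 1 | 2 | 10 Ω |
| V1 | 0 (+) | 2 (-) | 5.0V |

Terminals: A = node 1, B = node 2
R1 and R2 are in series across V1 (node 0 → node 1 → node 2), and the output A–B is taken across R2, so this is a voltage divider.
Series current: I = V1/(R1 + R2) = 5/(150 + 10) = 5/160 = 0.03125 A
V_R2 = I × R2 = V1 × R2/(R1 + R2) = 5 × 10/160 = 0.3125 V

Final answer: 0.3125 V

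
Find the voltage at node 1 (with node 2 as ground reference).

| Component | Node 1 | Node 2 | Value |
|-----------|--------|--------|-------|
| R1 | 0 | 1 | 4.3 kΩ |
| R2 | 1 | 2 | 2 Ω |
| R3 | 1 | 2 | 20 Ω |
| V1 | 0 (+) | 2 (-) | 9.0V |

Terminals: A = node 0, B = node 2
Nodal analysis, taking node 2 as the 0 V reference.
Source V1 fixes V_0 = 9 V.
KCL at each unknown node (sum of currents leaving = 0; resistances in Ω):
  Node 1: (V_1 - 9)/4300 + (V_1 - 0)/2 + (V_1 - 0)/20 = 0
Collecting terms: 0.5502 × V_1 = 0.002093  =>  V_1 = 0.003804 V
The requested potential is V_1 = 0.003804 V.

Final answer: V_1 = 0.003804 V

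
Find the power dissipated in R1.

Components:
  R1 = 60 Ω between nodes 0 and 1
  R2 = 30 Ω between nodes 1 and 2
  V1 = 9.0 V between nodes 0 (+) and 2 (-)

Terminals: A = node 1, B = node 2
Nodal analysis, taking node 2 as the 0 V reference.
Source V1 fixes V_0 = 9 V.
KCL at each unknown node (sum of currents leaving = 0; resistances in Ω):
  Node 1: (V_1 - 9)/60 + (V_1 - 0)/30 = 0
Collecting terms: 0.05 × V_1 = 0.15  =>  V_1 = 3 V
I_R1 = (V_0 - V_1)/R1 = (9 - 3)/60 = 0.1 A
P_R1 = I_R1² × R1 = (0.1)² × 60 = 0.6 W

Final answer: 0.6 W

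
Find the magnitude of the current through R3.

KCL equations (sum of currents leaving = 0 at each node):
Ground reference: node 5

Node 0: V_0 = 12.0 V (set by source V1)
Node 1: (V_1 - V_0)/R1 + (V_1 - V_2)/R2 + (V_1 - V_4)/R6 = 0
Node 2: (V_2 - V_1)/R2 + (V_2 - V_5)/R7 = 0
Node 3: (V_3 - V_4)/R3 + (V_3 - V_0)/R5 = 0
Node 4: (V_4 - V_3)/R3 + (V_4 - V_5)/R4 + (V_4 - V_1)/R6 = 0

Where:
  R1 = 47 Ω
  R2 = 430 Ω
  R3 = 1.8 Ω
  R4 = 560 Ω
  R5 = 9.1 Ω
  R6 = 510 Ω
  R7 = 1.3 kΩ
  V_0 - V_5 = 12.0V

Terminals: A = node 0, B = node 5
Nodal analysis, taking node 5 as the 0 V reference.
Source V1 fixes V_0 = 12 V.
KCL at each unknown node (sum of currents leaving = 0; resistances in Ω):
  Node 1: (V_1 - 12)/47 + (V_1 - V_2)/430 + (V_1 - V_4)/510 = 0
  Node 2: (V_2 - V_1)/430 + (V_2 - 0)/1300 = 0
  Node 3: (V_3 - V_4)/1.8 + (V_3 - 12)/9.1 = 0
  Node 4: (V_4 - V_3)/1.8 + (V_4 - 0)/560 + (V_4 - V_1)/510 = 0
Collecting terms (coefficients in siemens):
  0.02556·V_1 - 0.002326·V_2 - 0.001961·V_4 = 0.2553
  0.003095·V_2 - 0.002326·V_1 = 0
  0.6654·V_3 - 0.5556·V_4 = 1.319
  0.5593·V_4 - 0.001961·V_1 - 0.5556·V_3 = 0
Solving these 4 simultaneous equations (Gaussian elimination) gives:
  V_1 = 11.69 V, V_2 = 8.784 V, V_3 = 11.81 V, V_4 = 11.77 V
I_R3 = (V_3 - V_4)/R3 = (11.81 - 11.77)/1.8 = 0.02117 A
|I_R3| = 0.02117 A

Final answer: |I_R3| = 0.02117 A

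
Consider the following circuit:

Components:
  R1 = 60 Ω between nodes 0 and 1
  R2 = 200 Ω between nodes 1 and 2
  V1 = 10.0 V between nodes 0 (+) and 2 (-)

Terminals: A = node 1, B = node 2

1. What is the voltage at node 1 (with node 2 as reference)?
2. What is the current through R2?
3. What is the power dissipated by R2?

Nodal analysis, taking node 2 as the 0 V reference.
Source V1 fixes V_0 = 10 V.
KCL at each unknown node (sum of currents leaving = 0; resistances in Ω):
  Node 1: (V_1 - 10)/60 + (V_1 - 0)/200 = 0
Collecting terms: 0.02167 × V_1 = 0.1667  =>  V_1 = 7.692 V
Part 1:
  Read off the nodal solution: V_1 = 7.692 V
Part 2:
  I_R2 = (V_1 - V_2)/R2 = (7.692 - 0)/200 = 0.03846 A
  Magnitude: I_R2 = 0.03846 A
Part 3:
  I_R2 = (V_1 - V_2)/R2 = (7.692 - 0)/200 = 0.03846 A
  P_R2 = I_R2² × R2 = (0.03846)² × 200 = 0.2959 W

Final answers:
1. V_1 = 7.692 V
2. I_R2 = 0.03846 A
3. P_R2 = 0.2959 W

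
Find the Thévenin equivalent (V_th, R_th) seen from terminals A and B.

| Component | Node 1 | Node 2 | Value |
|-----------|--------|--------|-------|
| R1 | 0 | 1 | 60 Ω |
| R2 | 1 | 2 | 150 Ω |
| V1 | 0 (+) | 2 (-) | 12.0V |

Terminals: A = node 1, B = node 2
Step 1 — V_th is the open-circuit voltage V_A - V_B (nothing connected across the terminals).
Nodal analysis, taking node 2 as the 0 V reference.
Source V1 fixes V_0 = 12 V.
KCL at each unknown node (sum of currents leaving = 0; resistances in Ω):
  Node 1: (V_1 - 12)/60 + (V_1 - 0)/150 = 0
Collecting terms: 0.02333 × V_1 = 0.2  =>  V_1 = 8.571 V
V_th = V_1 - V_2 = 8.571 - 0 = 8.571 V
Step 2 — R_th: zero the source — replace V1 by a short circuit (node 2 merges into node 0) — and find the resistance seen between A (node 1) and B (node 0).
Reduce the network between node 1 (A) and node 0 (B) by series/parallel combination:
  Rp1 = R1 ‖ R2 (parallel, both between nodes 0 and 1) = 1/(1/60 + 1/150) = 42.86 Ω
R_th = 42.86 Ω

Final answer: V_th = 8.571 V, R_th = 42.86 Ω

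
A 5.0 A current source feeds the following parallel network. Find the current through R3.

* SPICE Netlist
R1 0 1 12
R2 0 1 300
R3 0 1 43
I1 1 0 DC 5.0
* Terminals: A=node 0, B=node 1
All resistors sit directly between nodes 0 and 1, so they are in parallel and share one voltage V; the full source current 5 A splits among them.
1/R_par = 1/12 + 1/300 + 1/43 = 0.1099 S  =>  R_par = 9.097 Ω
V = I × R_par = 5 × 9.097 = 45.49 V
I_R3 = V/R3 = 45.49/43 = 1.058 A

Final answer: 1.058 A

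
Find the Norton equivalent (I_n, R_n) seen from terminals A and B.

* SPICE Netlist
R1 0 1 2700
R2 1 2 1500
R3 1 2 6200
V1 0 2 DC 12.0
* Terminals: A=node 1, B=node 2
Find the Thévenin equivalent first; then I_n = V_th/R_th and R_n = R_th.
Step 1 — V_th is the open-circuit voltage V_A - V_B (nothing connected across the terminals).
Nodal analysis, taking node 2 as the 0 V reference.
Source V1 fixes V_0 = 12 V.
KCL at each unknown node (sum of currents leaving = 0; resistances in Ω):
  Node 1: (V_1 - 12)/2700 + (V_1 - 0)/1500 + (V_1 - 0)/6200 = 0
Collecting terms: 0.001198 × V_1 = 0.004444  =>  V_1 = 3.709 V
V_th = V_1 - V_2 = 3.709 - 0 = 3.709 V
Step 2 — R_th: zero the source — replace V1 by a short circuit (node 2 merges into node 0) — and find the resistance seen between A (node 1) and B (node 0).
Reduce the network between node 1 (A) and node 0 (B) by series/parallel combination:
  Rp1 = R1 ‖ R2 ‖ R3 (parallel, all between nodes 0 and 1) = 1/(1/2700 + 1/1500 + 1/6200) = 834.5 Ω
R_th = 834.5 Ω
I_n = V_th/R_th = 3.709/834.5 = 0.004444 A, and R_n = R_th = 834.5 Ω

Final answer: I_n = 0.004444 A, R_n = 834.5 Ω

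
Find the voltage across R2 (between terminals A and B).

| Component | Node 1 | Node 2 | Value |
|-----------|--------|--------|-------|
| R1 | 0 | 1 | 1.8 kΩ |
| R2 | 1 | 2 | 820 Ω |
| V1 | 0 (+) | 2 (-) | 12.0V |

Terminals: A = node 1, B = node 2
R1 and R2 are in series across V1 (node 0 → node 1 → node 2), and the output A–B is taken across R2, so this is a voltage divider.
Series current: I = V1/(R1 + R2) = 12/(1800 + 820) = 12/2620 = 0.00458 A
V_R2 = I × R2 = V1 × R2/(R1 + R2) = 12 × 820/2620 = 3.756 V

Final answer: 3.756 V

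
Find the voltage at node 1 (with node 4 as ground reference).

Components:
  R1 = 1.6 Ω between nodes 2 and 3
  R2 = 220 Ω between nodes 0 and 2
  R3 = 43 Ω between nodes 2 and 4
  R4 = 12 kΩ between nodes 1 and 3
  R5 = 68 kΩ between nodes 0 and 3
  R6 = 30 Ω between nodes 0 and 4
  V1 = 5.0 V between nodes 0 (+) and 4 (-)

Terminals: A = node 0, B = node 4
Nodal analysis, taking node 4 as the 0 V reference.
Source V1 fixes V_0 = 5 V.
KCL at each unknown node (sum of currents leaving = 0; resistances in Ω):
  Node 1: (V_1 - V_3)/12000 = 0
  Node 2: (V_2 - V_3)/1.6 + (V_2 - 5)/220 + (V_2 - 0)/43 = 0
  Node 3: (V_3 - V_2)/1.6 + (V_3 - V_1)/12000 + (V_3 - 5)/68000 = 0
Collecting terms (coefficients in siemens):
  0.00008333·V_1 - 0.00008333·V_3 = 0
  0.6528·V_2 - 0.625·V_3 = 0.02273
  0.6251·V_3 - 0.00008333·V_1 - 0.625·V_2 = 0.00007353
Solving these 3 simultaneous equations (Gaussian elimination) gives:
  V_1 = 0.8198 V, V_2 = 0.8197 V, V_3 = 0.8198 V
The requested potential is V_1 = 0.8198 V.

Final answer: V_1 = 0.8198 V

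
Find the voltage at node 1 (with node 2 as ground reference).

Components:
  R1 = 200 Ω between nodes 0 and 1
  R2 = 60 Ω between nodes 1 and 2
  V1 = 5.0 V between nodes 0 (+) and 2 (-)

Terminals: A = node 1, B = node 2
Nodal analysis, taking node 2 as the 0 V reference.
Source V1 fixes V_0 = 5 V.
KCL at each unknown node (sum of currents leaving = 0; resistances in Ω):
  Node 1: (V_1 - 5)/200 + (V_1 - 0)/60 = 0
Collecting terms: 0.02167 × V_1 = 0.025  =>  V_1 = 1.154 V
The requested potential is V_1 = 1.154 V.

Final answer: V_1 = 1.154 V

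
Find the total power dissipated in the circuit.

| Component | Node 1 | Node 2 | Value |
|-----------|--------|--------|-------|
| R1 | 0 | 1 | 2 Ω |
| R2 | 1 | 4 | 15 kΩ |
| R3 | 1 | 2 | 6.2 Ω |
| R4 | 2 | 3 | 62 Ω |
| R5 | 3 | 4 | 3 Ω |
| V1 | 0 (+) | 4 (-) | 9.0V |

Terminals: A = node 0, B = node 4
Nodal analysis, taking node 4 as the 0 V reference.
Source V1 fixes V_0 = 9 V.
KCL at each unknown node (sum of currents leaving = 0; resistances in Ω):
  Node 1: (V_1 - 9)/2 + (V_1 - 0)/15000 + (V_1 - V_2)/6.2 = 0
  Node 2: (V_2 - V_1)/6.2 + (V_2 - V_3)/62 = 0
  Node 3: (V_3 - V_2)/62 + (V_3 - 0)/3 = 0
Collecting terms (coefficients in siemens):
  0.6614·V_1 - 0.1613·V_2 = 4.5
  0.1774·V_2 - 0.1613·V_1 - 0.01613·V_3 = 0
  0.3495·V_3 - 0.01613·V_2 = 0
Solving these 3 simultaneous equations (Gaussian elimination) gives:
  V_1 = 8.753 V, V_2 = 7.991 V, V_3 = 0.3688 V
Power in each resistor, P = (ΔV)²/R:
  P_R1 = (9 - 8.753)²/2 = 0.03051 W
  P_R2 = (8.753 - 0)²/15000 = 0.005108 W
  P_R3 = (8.753 - 7.991)²/6.2 = 0.0937 W
  P_R4 = (7.991 - 0.3688)²/62 = 0.937 W
  P_R5 = (0.3688 - 0)²/3 = 0.04534 W
P_total = P_R1 + P_R2 + P_R3 + P_R4 + P_R5 = 1.112 W

Final answer: 1.112 W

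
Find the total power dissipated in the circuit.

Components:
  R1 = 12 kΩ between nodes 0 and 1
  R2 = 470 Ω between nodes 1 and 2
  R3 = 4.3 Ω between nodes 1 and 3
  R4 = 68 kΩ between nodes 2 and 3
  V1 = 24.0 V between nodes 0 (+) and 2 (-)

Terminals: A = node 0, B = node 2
Nodal analysis, taking node 2 as the 0 V reference.
Source V1 fixes V_0 = 24 V.
KCL at each unknown node (sum of currents leaving = 0; resistances in Ω):
  Node 1: (V_1 - 24)/12000 + (V_1 - 0)/470 + (V_1 - V_3)/4.3 = 0
  Node 3: (V_3 - V_1)/4.3 + (V_3 - 0)/68000 = 0
Collecting terms (coefficients in siemens):
  0.2348·V_1 - 0.2326·V_3 = 0.002
  0.2326·V_3 - 0.2326·V_1 = 0
Determinant D = (0.2348)(0.2326) - (-0.2326)(-0.2326) = 0.0005176
V_1 = [(0.002)(0.2326) - (-0.2326)(0)]/D = 0.8986 V
V_3 = [(0.2348)(0) - (0.002)(-0.2326)]/D = 0.8985 V
Power in each resistor, P = (ΔV)²/R:
  P_R1 = (24 - 0.8986)²/12000 = 0.04447 W
  P_R2 = (0.8986 - 0)²/470 = 0.001718 W
  P_R3 = (0.8986 - 0.8985)²/4.3 = 0.0000000007508 W
  P_R4 = (0 - 0.8985)²/68000 = 0.00001187 W
P_total = P_R1 + P_R2 + P_R3 + P_R4 = 0.0462 W

Final answer: 0.0462 W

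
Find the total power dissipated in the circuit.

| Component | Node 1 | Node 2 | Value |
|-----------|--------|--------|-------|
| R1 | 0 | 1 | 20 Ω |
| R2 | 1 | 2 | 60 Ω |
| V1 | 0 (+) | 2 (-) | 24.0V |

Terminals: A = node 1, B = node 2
Nodal analysis, taking node 2 as the 0 V reference.
Source V1 fixes V_0 = 24 V.
KCL at each unknown node (sum of currents leaving = 0; resistances in Ω):
  Node 1: (V_1 - 24)/20 + (V_1 - 0)/60 = 0
Collecting terms: 0.06667 × V_1 = 1.2  =>  V_1 = 18 V
Power in each resistor, P = (ΔV)²/R:
  P_R1 = (24 - 18)²/20 = 1.8 W
  P_R2 = (18 - 0)²/60 = 5.4 W
P_total = P_R1 + P_R2 = 7.2 W

Final answer: 7.2 W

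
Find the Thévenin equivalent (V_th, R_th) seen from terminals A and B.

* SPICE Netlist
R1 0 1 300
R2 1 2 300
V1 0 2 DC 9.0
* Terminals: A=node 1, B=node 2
Step 1 — V_th is the open-circuit voltage V_A - V_B (nothing connected across the terminals).
Nodal analysis, taking node 2 as the 0 V reference.
Source V1 fixes V_0 = 9 V.
KCL at each unknown node (sum of currents leaving = 0; resistances in Ω):
  Node 1: (V_1 - 9)/300 + (V_1 - 0)/300 = 0
Collecting terms: 0.006667 × V_1 = 0.03  =>  V_1 = 4.5 V
V_th = V_1 - V_2 = 4.5 - 0 = 4.5 V
Step 2 — R_th: zero the source — replace V1 by a short circuit (node 2 merges into node 0) — and find the resistance seen between A (node 1) and B (node 0).
Reduce the network between node 1 (A) and node 0 (B) by series/parallel combination:
  Rp1 = R1 ‖ R2 (parallel, both between nodes 0 and 1) = 1/(1/300 + 1/300) = 150 Ω
R_th = 150 Ω

Final answer: V_th = 4.5 V, R_th = 150 Ω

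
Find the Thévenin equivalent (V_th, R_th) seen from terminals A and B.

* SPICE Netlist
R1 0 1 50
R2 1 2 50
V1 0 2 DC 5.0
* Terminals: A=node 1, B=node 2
Step 1 — V_th is the open-circuit voltage V_A - V_B (nothing connected across the terminals).
Nodal analysis, taking node 2 as the 0 V reference.
Source V1 fixes V_0 = 5 V.
KCL at each unknown node (sum of currents leaving = 0; resistances in Ω):
  Node 1: (V_1 - 5)/50 + (V_1 - 0)/50 = 0
Collecting terms: 0.04 × V_1 = 0.1  =>  V_1 = 2.5 V
V_th = V_1 - V_2 = 2.5 - 0 = 2.5 V
Step 2 — R_th: zero the source — replace V1 by a short circuit (node 2 merges into node 0) — and find the resistance seen between A (node 1) and B (node 0).
Reduce the network between node 1 (A) and node 0 (B) by series/parallel combination:
  Rp1 = R1 ‖ R2 (parallel, both between nodes 0 and 1) = 1/(1/50 + 1/50) = 25 Ω
R_th = 25 Ω

Final answer: V_th = 2.5 V, R_th = 25 Ω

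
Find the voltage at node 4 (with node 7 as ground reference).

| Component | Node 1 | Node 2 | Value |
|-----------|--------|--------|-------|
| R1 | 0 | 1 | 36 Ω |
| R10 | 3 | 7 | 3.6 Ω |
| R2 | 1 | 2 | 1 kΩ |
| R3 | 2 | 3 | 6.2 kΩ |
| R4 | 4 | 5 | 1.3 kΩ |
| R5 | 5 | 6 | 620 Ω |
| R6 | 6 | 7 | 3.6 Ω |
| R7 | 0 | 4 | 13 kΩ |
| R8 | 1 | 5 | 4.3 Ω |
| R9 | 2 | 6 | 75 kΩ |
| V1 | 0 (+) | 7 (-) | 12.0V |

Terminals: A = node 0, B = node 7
Nodal analysis, taking node 7 as the 0 V reference.
Source V1 fixes V_0 = 12 V.
KCL at each unknown node (sum of currents leaving = 0; resistances in Ω):
  Node 1: (V_1 - 12)/36 + (V_1 - V_2)/1000 + (V_1 - V_5)/4.3 = 0
  Node 2: (V_2 - V_1)/1000 + (V_2 - V_3)/6200 + (V_2 - V_6)/75000 = 0
  Node 3: (V_3 - V_2)/6200 + (V_3 - 0)/3.6 = 0
  Node 4: (V_4 - V_5)/1300 + (V_4 - 12)/13000 = 0
  Node 5: (V_5 - V_4)/1300 + (V_5 - V_6)/620 + (V_5 - V_1)/4.3 = 0
  Node 6: (V_6 - V_5)/620 + (V_6 - 0)/3.6 + (V_6 - V_2)/75000 = 0
Collecting terms (coefficients in siemens):
  0.2613·V_1 - 0.001·V_2 - 0.2326·V_5 = 0.3333
  0.001175·V_2 - 0.001·V_1 - 0.0001613·V_3 - 0.00001333·V_6 = 0
  0.2779·V_3 - 0.0001613·V_2 = 0
  0.0008462·V_4 - 0.0007692·V_5 = 0.0009231
  0.2349·V_5 - 0.2326·V_1 - 0.0007692·V_4 - 0.001613·V_6 = 0
  0.2794·V_6 - 0.00001333·V_2 - 0.001613·V_5 = 0
Solving these 6 simultaneous equations (Gaussian elimination) gives:
  V_1 = 11.29 V, V_2 = 9.617 V, V_3 = 0.005581 V, V_4 = 11.29 V
  V_5 = 11.22 V, V_6 = 0.06521 V
The requested potential is V_4 = 11.29 V.

Final answer: V_4 = 11.29 V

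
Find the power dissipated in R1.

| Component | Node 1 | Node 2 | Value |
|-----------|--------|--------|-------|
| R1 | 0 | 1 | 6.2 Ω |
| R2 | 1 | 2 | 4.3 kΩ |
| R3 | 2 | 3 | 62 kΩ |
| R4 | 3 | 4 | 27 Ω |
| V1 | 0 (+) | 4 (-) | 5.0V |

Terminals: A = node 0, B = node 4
Nodal analysis, taking node 4 as the 0 V reference.
Source V1 fixes V_0 = 5 V.
KCL at each unknown node (sum of currents leaving = 0; resistances in Ω):
  Node 1: (V_1 - 5)/6.2 + (V_1 - V_2)/4300 = 0
  Node 2: (V_2 - V_1)/4300 + (V_2 - V_3)/62000 = 0
  Node 3: (V_3 - V_2)/62000 + (V_3 - 0)/27 = 0
Collecting terms (coefficients in siemens):
  0.1615·V_1 - 0.0002326·V_2 = 0.8065
  0.0002487·V_2 - 0.0002326·V_1 - 0.00001613·V_3 = 0
  0.03705·V_3 - 0.00001613·V_2 = 0
Solving these 3 simultaneous equations (Gaussian elimination) gives:
  V_1 = 5 V, V_2 = 4.675 V, V_3 = 0.002035 V
I_R1 = (V_0 - V_1)/R1 = (5 - 5)/6.2 = 0.00007538 A
P_R1 = I_R1² × R1 = (0.00007538)² × 6.2 = 0.00000003523 W

Final answer: 3.523e-08 W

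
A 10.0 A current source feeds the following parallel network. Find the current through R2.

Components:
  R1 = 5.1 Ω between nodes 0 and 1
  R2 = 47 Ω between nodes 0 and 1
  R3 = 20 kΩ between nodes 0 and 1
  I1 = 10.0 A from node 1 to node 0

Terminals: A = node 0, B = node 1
All resistors sit directly between nodes 0 and 1, so they are in parallel and share one voltage V; the full source current 10 A splits among them.
1/R_par = 1/5.1 + 1/47 + 1/20000 = 0.2174 S  =>  R_par = 4.6 Ω
V = I × R_par = 10 × 4.6 = 46 V
I_R2 = V/R2 = 46/47 = 0.9787 A

Final answer: 0.9787 A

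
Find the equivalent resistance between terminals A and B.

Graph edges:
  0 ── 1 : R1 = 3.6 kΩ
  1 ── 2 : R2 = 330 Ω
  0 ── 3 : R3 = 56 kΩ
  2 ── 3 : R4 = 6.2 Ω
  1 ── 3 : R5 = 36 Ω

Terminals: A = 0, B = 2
The network is not a plain series/parallel combination. Inject a 1 A test current into terminal A (node 0) and return it from terminal B (node 2); then R_eq = V_A / (1 A).
Nodal analysis, taking node 2 as the 0 V reference.
Current source I_test pushes 1 A into node 0 and draws it out of node 2.
KCL at each unknown node (sum of currents leaving = 0; resistances in Ω):
  Node 0: (V_0 - V_1)/3600 + (V_0 - V_3)/56000 - 1 = 0
  Node 1: (V_1 - V_0)/3600 + (V_1 - 0)/330 + (V_1 - V_3)/36 = 0
  Node 3: (V_3 - V_0)/56000 + (V_3 - V_1)/36 + (V_3 - 0)/6.2 = 0
Collecting terms (coefficients in siemens):
  0.0002956·V_0 - 0.0002778·V_1 - 0.00001786·V_3 = 1
  0.03109·V_1 - 0.0002778·V_0 - 0.02778·V_3 = 0
  0.1891·V_3 - 0.00001786·V_0 - 0.02778·V_1 = 0
Solving these 3 simultaneous equations (Gaussian elimination) gives:
  V_0 = 3416 V, V_1 = 35.47 V, V_3 = 5.534 V
R_eq = V_0 / 1 A = 3416 Ω = 3.416 kΩ

Final answer: 3.416 kΩ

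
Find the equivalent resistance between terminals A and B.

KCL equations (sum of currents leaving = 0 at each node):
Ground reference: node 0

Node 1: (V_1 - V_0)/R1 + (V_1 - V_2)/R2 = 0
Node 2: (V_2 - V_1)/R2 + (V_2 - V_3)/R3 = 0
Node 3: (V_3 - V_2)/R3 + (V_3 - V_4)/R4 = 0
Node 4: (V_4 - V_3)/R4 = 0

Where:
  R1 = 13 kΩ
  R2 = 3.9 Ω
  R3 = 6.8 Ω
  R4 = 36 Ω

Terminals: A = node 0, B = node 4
Reduce the network between node 0 (A) and node 4 (B) by series/parallel combination:
  Rs1 = R1 + R2 (series, joined only at node 1) = 13000 + 3.9 = 13000 Ω
  Rs2 = R3 + Rs1 (series, joined only at node 2) = 6.8 + 13000 = 13010 Ω
  Rs3 = R4 + Rs2 (series, joined only at node 3) = 36 + 13010 = 13050 Ω
R_eq = 13.05 kΩ

Final answer: 13.05 kΩ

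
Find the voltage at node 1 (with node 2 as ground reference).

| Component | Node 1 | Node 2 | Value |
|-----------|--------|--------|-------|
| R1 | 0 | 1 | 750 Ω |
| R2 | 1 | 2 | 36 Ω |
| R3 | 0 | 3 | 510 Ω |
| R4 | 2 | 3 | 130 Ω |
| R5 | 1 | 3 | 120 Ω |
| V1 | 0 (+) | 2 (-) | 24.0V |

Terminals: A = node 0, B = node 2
Nodal analysis, taking node 2 as the 0 V reference.
Source V1 fixes V_0 = 24 V.
KCL at each unknown node (sum of currents leaving = 0; resistances in Ω):
  Node 1: (V_1 - 24)/750 + (V_1 - 0)/36 + (V_1 - V_3)/120 = 0
  Node 3: (V_3 - 24)/510 + (V_3 - 0)/130 + (V_3 - V_1)/120 = 0
Collecting terms (coefficients in siemens):
  0.03744·V_1 - 0.008333·V_3 = 0.032
  0.01799·V_3 - 0.008333·V_1 = 0.04706
Determinant D = (0.03744)(0.01799) - (-0.008333)(-0.008333) = 0.000604
V_1 = [(0.032)(0.01799) - (-0.008333)(0.04706)]/D = 1.602 V
V_3 = [(0.03744)(0.04706) - (0.032)(-0.008333)]/D = 3.359 V
The requested potential is V_1 = 1.602 V.

Final answer: V_1 = 1.602 V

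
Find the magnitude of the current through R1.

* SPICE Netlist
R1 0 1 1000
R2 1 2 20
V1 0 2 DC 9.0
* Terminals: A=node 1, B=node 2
Nodal analysis, taking node 2 as the 0 V reference.
Source V1 fixes V_0 = 9 V.
KCL at each unknown node (sum of currents leaving = 0; resistances in Ω):
  Node 1: (V_1 - 9)/1000 + (V_1 - 0)/20 = 0
Collecting terms: 0.051 × V_1 = 0.009  =>  V_1 = 0.1765 V
I_R1 = (V_0 - V_1)/R1 = (9 - 0.1765)/1000 = 0.008824 A
|I_R1| = 0.008824 A

Final answer: |I_R1| = 0.008824 A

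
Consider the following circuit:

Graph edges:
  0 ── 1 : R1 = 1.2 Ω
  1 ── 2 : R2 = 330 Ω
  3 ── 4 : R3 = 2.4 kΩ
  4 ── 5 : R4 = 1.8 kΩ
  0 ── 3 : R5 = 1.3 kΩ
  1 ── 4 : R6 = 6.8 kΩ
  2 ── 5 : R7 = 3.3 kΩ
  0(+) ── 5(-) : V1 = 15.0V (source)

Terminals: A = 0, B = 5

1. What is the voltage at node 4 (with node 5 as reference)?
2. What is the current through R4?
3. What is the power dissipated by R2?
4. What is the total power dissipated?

Nodal analysis, taking node 5 as the 0 V reference.
Source V1 fixes V_0 = 15 V.
KCL at each unknown node (sum of currents leaving = 0; resistances in Ω):
  Node 1: (V_1 - 15)/1.2 + (V_1 - V_2)/330 + (V_1 - V_4)/6800 = 0
  Node 2: (V_2 - V_1)/330 + (V_2 - 0)/3300 = 0
  Node 3: (V_3 - V_4)/2400 + (V_3 - 15)/1300 = 0
  Node 4: (V_4 - V_3)/2400 + (V_4 - 0)/1800 + (V_4 - V_1)/6800 = 0
Collecting terms (coefficients in siemens):
  0.8365·V_1 - 0.00303·V_2 - 0.0001471·V_4 = 12.5
  0.003333·V_2 - 0.00303·V_1 = 0
  0.001186·V_3 - 0.0004167·V_4 = 0.01154
  0.001119·V_4 - 0.0001471·V_1 - 0.0004167·V_3 = 0
Solving these 4 simultaneous equations (Gaussian elimination) gives:
  V_1 = 14.99 V, V_2 = 13.63 V, V_3 = 11.99 V, V_4 = 6.433 V
Part 1:
  Read off the nodal solution: V_4 = 6.433 V
Part 2:
  I_R4 = (V_4 - V_5)/R4 = (6.433 - 0)/1800 = 0.003574 A
  Magnitude: I_R4 = 0.003574 A
Part 3:
  I_R2 = (V_1 - V_2)/R2 = (14.99 - 13.63)/330 = 0.00413 A
  P_R2 = I_R2² × R2 = (0.00413)² × 330 = 0.00563 W
Part 4:
  Power in each resistor, P = (ΔV)²/R:
    P_R1 = (15 - 14.99)²/1.2 = 0.00003485 W
    P_R2 = (14.99 - 13.63)²/330 = 0.00563 W
    P_R3 = (11.99 - 6.433)²/2400 = 0.01287 W
    P_R4 = (6.433 - 0)²/1800 = 0.02299 W
    P_R5 = (15 - 11.99)²/1300 = 0.006969 W
    P_R6 = (14.99 - 6.433)²/6800 = 0.01078 W
    P_R7 = (13.63 - 0)²/3300 = 0.0563 W
  P_total = P_R1 + P_R2 + P_R3 + P_R4 + P_R5 + P_R6 + P_R7 = 0.1156 W

Final answers:
1. V_4 = 6.433 V
2. I_R4 = 0.003574 A
3. P_R2 = 0.00563 W
4. P_total = 0.1156 W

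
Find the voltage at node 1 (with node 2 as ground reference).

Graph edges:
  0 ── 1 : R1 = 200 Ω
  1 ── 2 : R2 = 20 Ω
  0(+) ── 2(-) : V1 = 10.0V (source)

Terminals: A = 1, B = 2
Nodal analysis, taking node 2 as the 0 V reference.
Source V1 fixes V_0 = 10 V.
KCL at each unknown node (sum of currents leaving = 0; resistances in Ω):
  Node 1: (V_1 - 10)/200 + (V_1 - 0)/20 = 0
Collecting terms: 0.055 × V_1 = 0.05  =>  V_1 = 0.9091 V
The requested potential is V_1 = 0.9091 V.

Final answer: V_1 = 0.9091 V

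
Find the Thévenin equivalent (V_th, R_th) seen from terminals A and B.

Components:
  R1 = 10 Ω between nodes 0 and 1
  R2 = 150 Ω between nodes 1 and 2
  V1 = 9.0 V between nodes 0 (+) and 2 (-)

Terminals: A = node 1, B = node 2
Step 1 — V_th is the open-circuit voltage V_A - V_B (nothing connected across the terminals).
Nodal analysis, taking node 2 as the 0 V reference.
Source V1 fixes V_0 = 9 V.
KCL at each unknown node (sum of currents leaving = 0; resistances in Ω):
  Node 1: (V_1 - 9)/10 + (V_1 - 0)/150 = 0
Collecting terms: 0.1067 × V_1 = 0.9  =>  V_1 = 8.438 V
V_th = V_1 - V_2 = 8.438 - 0 = 8.438 V
Step 2 — R_th: zero the source — replace V1 by a short circuit (node 2 merges into node 0) — and find the resistance seen between A (node 1) and B (node 0).
Reduce the network between node 1 (A) and node 0 (B) by series/parallel combination:
  Rp1 = R1 ‖ R2 (parallel, both between nodes 0 and 1) = 1/(1/10 + 1/150) = 9.375 Ω
R_th = 9.375 Ω

Final answer: V_th = 8.438 V, R_th = 9.375 Ω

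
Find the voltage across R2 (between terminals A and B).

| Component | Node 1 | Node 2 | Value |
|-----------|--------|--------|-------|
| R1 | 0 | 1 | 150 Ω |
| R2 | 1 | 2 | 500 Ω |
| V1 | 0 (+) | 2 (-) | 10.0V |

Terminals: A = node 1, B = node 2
R1 and R2 are in series across V1 (node 0 → node 1 → node 2), and the output A–B is taken across R2, so this is a voltage divider.
Series current: I = V1/(R1 + R2) = 10/(150 + 500) = 10/650 = 0.01538 A
V_R2 = I × R2 = V1 × R2/(R1 + R2) = 10 × 500/650 = 7.692 V

Final answer: 7.692 V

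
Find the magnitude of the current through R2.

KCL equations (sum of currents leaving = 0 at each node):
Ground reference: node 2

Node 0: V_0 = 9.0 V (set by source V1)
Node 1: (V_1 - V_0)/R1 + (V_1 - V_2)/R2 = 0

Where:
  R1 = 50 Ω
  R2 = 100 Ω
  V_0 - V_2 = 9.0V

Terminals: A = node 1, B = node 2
Nodal analysis, taking node 2 as the 0 V reference.
Source V1 fixes V_0 = 9 V.
KCL at each unknown node (sum of currents leaving = 0; resistances in Ω):
  Node 1: (V_1 - 9)/50 + (V_1 - 0)/100 = 0
Collecting terms: 0.03 × V_1 = 0.18  =>  V_1 = 6 V
I_R2 = (V_1 - V_2)/R2 = (6 - 0)/100 = 0.06 A
|I_R2| = 0.06 A

Final answer: |I_R2| = 0.06 A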